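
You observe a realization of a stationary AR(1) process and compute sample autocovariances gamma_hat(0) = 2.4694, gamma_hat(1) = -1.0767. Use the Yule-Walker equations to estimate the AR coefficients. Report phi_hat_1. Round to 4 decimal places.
\hat\phi_{1} = -0.4360

The Yule-Walker equations for an AR(p) process read, in matrix form,
  Gamma_p phi = r_p,   with   (Gamma_p)_{ij} = gamma(|i - j|),
                       (r_p)_i = gamma(i),   i,j = 1..p.
Substitute the sample gammas (Toeplitz matrix and right-hand side of size 1):
  Gamma_p = [[2.4694]]
  r_p     = [-1.0767]
With p = 1 this is the single equation gamma(0) phi_1 = gamma(1):
  phi_hat_1 = gamma(1) / gamma(0) = -1.0767 / 2.4694 = -0.4360.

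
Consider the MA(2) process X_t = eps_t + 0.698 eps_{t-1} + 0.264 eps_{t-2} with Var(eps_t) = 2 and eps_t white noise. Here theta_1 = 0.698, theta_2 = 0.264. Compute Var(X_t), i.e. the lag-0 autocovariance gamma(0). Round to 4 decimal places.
\gamma(0) = 3.1138

For an MA(q) process X_t = eps_t + sum_i theta_i eps_{t-i} with
Var(eps_t) = sigma^2, the variance is
  gamma(0) = sigma^2 * (1 + sum_i theta_i^2).
  sum_i theta_i^2 = (0.698)^2 + (0.264)^2 = 0.487204 + 0.069696 = 0.5569.
  gamma(0) = 2 * (1 + 0.5569) = 2 * 1.5569 = 3.1138.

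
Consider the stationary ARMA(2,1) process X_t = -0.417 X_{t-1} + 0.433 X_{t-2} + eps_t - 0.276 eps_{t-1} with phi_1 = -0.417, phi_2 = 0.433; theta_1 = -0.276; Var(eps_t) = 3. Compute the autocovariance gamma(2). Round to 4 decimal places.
\gamma(2) = 9.4257

Multiply the model equation by X_{t-k} and take expectations. With theta_0 = psi_0 = 1 and psi_j the MA(infinity) weights, this gives
  gamma(k) - sum_i phi_i gamma(k-i) = c_k,
  c_k = sigma^2 * sum_{j=k..q} theta_j psi_{j-k}   (c_k = 0 for k > q),
using gamma(-m) = gamma(m).
psi-weights needed (psi_j = theta_j + sum_i phi_i psi_{j-i}):
  psi_1 = theta_1 + phi_1 = -0.276 + (-0.417) = -0.693
Right-hand sides:
  c_0 = sigma^2 (1 + theta_1 psi_1) = 3 * (1 + (-0.276)(-0.693)) = 3 * 1.191268 = 3.573804
  c_1 = sigma^2 theta_1 = 3 * (-0.276) = -0.828
  c_2 = 0
Equations for k = 0, 1, 2 (AR order 2, c_2 = 0):
  (E0) gamma(0) = phi_1 gamma(1) + phi_2 gamma(2) + c_0
  (E1) gamma(1) = phi_1 gamma(0) + phi_2 gamma(1) + c_1
  (E2) gamma(2) = phi_1 gamma(1) + phi_2 gamma(0)
From (E1): gamma(1) = A gamma(0) + B with
  A = phi_1 / (1 - phi_2) = -0.417 / 0.567 = -0.73545,   B = c_1 / (1 - phi_2) = -0.828 / 0.567 = -1.460317.
Insert (E2) into (E0): gamma(0) (1 - phi_2^2) = phi_1 (1 + phi_2) gamma(1) + c_0.
  phi_1 (1 + phi_2) = (-0.417)(1.433) = -0.597561,   1 - phi_2^2 = 0.812511.
Replace gamma(1) by A gamma(0) + B and collect gamma(0):
  gamma(0) [0.812511 - (-0.597561)(-0.73545)] = (-0.597561)(-1.460317) + 3.573804
  gamma(0) * 0.373035 = 4.446433
  gamma(0) = 4.446433 / 0.373035 = 11.919615.
  gamma(1) = A gamma(0) + B = (-0.73545)(11.919615) + (-1.460317) = -10.226595.
  gamma(2) = phi_1 gamma(1) + phi_2 gamma(0) = (-0.417)(-10.226595) + (0.433)(11.919615) = 9.425684.
Therefore gamma(2) = 9.4257 (to 4 decimal places).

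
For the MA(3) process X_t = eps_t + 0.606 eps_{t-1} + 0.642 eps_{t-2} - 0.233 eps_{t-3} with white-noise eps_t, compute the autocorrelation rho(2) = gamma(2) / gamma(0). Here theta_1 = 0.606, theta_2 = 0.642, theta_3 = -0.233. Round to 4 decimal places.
\rho(2) = 0.2731

For an MA(q) process with theta_0 = 1, the autocovariance is
  gamma(k) = sigma^2 * sum_{i=0..q-k} theta_i * theta_{i+k},
and rho(k) = gamma(k) / gamma(0). Sigma^2 cancels.
  numerator   = (1)*(0.642) + (0.606)*(-0.233) = 0.500802.
  denominator = (1)^2 + (0.606)^2 + (0.642)^2 + (-0.233)^2 = 1.833689.
  rho(2) = 0.500802 / 1.833689 = 0.2731.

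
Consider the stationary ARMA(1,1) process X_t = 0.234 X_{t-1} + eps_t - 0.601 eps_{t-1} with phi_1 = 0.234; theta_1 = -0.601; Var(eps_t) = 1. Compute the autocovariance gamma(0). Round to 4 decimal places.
\gamma(0) = 1.1425

Multiply the model equation by X_{t-k} and take expectations. With theta_0 = psi_0 = 1 and psi_j the MA(infinity) weights, this gives
  gamma(k) - sum_i phi_i gamma(k-i) = c_k,
  c_k = sigma^2 * sum_{j=k..q} theta_j psi_{j-k}   (c_k = 0 for k > q),
using gamma(-m) = gamma(m).
psi-weights needed (psi_j = theta_j + sum_i phi_i psi_{j-i}):
  psi_1 = theta_1 + phi_1 = -0.601 + (0.234) = -0.367
Right-hand sides:
  c_0 = sigma^2 (1 + theta_1 psi_1) = 1 * (1 + (-0.601)(-0.367)) = 1 * 1.220567 = 1.220567
  c_1 = sigma^2 theta_1 = 1 * (-0.601) = -0.601
  c_2 = 0
Equations for k = 0 and k = 1 (AR order 1):
  gamma(0) = phi_1 gamma(1) + c_0
  gamma(1) = phi_1 gamma(0) + c_1
Substituting the second into the first: gamma(0) (1 - phi_1^2) = c_0 + phi_1 c_1, so
  gamma(0) = (c_0 + phi_1 c_1) / (1 - phi_1^2) = (1.220567 + (0.234)(-0.601)) / (1 - (0.234)^2) = 1.079933 / 0.945244 = 1.142491.
Therefore gamma(0) = 1.1425 (to 4 decimal places).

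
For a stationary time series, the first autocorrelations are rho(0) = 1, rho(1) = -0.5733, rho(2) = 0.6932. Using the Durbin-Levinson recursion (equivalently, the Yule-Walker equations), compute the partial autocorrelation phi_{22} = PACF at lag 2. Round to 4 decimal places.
\phi_{22} = 0.5430

The PACF at lag k is phi_{kk}, the last component of the solution
to the Yule-Walker system G_k phi = r_k where
  (G_k)_{ij} = rho(|i - j|), (r_k)_i = rho(i), i,j = 1..k.
Equivalently, Durbin-Levinson gives phi_{kk} iteratively:
  phi_{11} = rho(1)
  phi_{kk} = [rho(k) - sum_{j=1..k-1} phi_{k-1,j} rho(k-j)]
            / [1 - sum_{j=1..k-1} phi_{k-1,j} rho(j)],
  phi_{k,j} = phi_{k-1,j} - phi_{kk} phi_{k-1,k-j},  j = 1..k-1.
Step k = 1:
  phi_11 = rho(1) = -0.5733.
Step k = 2:
  phi_22 = [rho(2) - phi_11 rho(1)] / [1 - phi_11 rho(1)] = [0.6932 - (-0.5733)(-0.5733)] / [1 - (-0.5733)(-0.5733)]
         = 0.36452711 / 0.67132711 = 0.543.
Therefore phi_{22} = 0.5430.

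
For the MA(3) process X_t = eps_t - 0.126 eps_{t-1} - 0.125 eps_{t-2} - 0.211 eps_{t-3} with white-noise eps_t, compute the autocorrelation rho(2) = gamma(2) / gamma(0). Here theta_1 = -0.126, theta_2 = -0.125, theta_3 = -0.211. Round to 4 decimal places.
\rho(2) = -0.0915

For an MA(q) process with theta_0 = 1, the autocovariance is
  gamma(k) = sigma^2 * sum_{i=0..q-k} theta_i * theta_{i+k},
and rho(k) = gamma(k) / gamma(0). Sigma^2 cancels.
  numerator   = (1)*(-0.125) + (-0.126)*(-0.211) = -0.098414.
  denominator = (1)^2 + (-0.126)^2 + (-0.125)^2 + (-0.211)^2 = 1.076022.
  rho(2) = -0.098414 / 1.076022 = -0.0915.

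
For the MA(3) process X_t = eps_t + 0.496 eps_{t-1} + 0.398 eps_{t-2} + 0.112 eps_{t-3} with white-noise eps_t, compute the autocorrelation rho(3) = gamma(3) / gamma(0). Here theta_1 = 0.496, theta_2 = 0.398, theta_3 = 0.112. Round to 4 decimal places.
\rho(3) = 0.0790

For an MA(q) process with theta_0 = 1, the autocovariance is
  gamma(k) = sigma^2 * sum_{i=0..q-k} theta_i * theta_{i+k},
and rho(k) = gamma(k) / gamma(0). Sigma^2 cancels.
  numerator   = (1)*(0.112) = 0.112.
  denominator = (1)^2 + (0.496)^2 + (0.398)^2 + (0.112)^2 = 1.416964.
  rho(3) = 0.112 / 1.416964 = 0.0790.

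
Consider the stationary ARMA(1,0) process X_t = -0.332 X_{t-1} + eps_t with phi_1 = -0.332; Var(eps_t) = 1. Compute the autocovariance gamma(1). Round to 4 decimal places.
\gamma(1) = -0.3731

Multiply the model equation by X_{t-k} and take expectations. With theta_0 = psi_0 = 1 and psi_j the MA(infinity) weights, this gives
  gamma(k) - sum_i phi_i gamma(k-i) = c_k,
  c_k = sigma^2 * sum_{j=k..q} theta_j psi_{j-k}   (c_k = 0 for k > q),
using gamma(-m) = gamma(m).
Pure AR (q = 0): c_0 = sigma^2 = 1, c_k = 0 for k >= 1.
Equations for k = 0 and k = 1 (AR order 1):
  gamma(0) = phi_1 gamma(1) + c_0
  gamma(1) = phi_1 gamma(0) + c_1
Substituting the second into the first: gamma(0) (1 - phi_1^2) = c_0 + phi_1 c_1, so
  gamma(0) = c_0 / (1 - phi_1^2) = 1 / (1 - (-0.332)^2) = 1 / 0.889776 = 1.123878.
  gamma(1) = phi_1 gamma(0) = (-0.332)(1.123878) = -0.373128.
Therefore gamma(1) = -0.3731 (to 4 decimal places).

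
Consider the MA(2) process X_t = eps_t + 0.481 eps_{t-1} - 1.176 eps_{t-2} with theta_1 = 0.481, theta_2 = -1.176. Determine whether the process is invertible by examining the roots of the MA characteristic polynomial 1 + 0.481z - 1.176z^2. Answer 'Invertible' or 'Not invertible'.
\text{Not invertible}

The MA(q) characteristic polynomial is P(z) = 1 + 0.481z - 1.176z^2.
Invertibility requires all roots to lie outside the unit circle, i.e. |z| > 1 for every root.
Set 1 + (0.481) z + (-1.176) z^2 = 0, i.e. a z^2 + b z + c = 0 with a = -1.176, b = 0.481, c = 1.
Discriminant D = b^2 - 4ac = (0.481)^2 - 4*(-1.176)*1 = 0.231361 - (-4.704) = 4.935361.
D >= 0, so the roots are real: z = (-b +/- sqrt(D)) / (2a) = (-0.481 +/- 2.221567) / (-2.352).
  z_1 = (-0.481 + 2.221567) / (-2.352) = -0.74,   |z_1| = 0.74.
  z_2 = (-0.481 - 2.221567) / (-2.352) = 1.1491,   |z_2| = 1.1491.
Moduli of all roots: 0.7400, 1.1491.
All moduli strictly greater than 1? No.
Verdict: Not invertible.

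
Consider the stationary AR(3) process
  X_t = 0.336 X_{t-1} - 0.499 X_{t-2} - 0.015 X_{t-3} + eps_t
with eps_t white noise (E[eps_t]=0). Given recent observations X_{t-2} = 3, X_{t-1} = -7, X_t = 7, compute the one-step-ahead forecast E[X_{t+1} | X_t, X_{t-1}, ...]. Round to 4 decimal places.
E[X_{t+1} \mid \mathcal F_t] = 5.8000

For an AR(p) model X_t = c + sum_i phi_i X_{t-i} + eps_t, the
one-step-ahead conditional mean is
  E[X_{t+1} | X_t, ...] = c + sum_i phi_i X_{t+1-i}.
Substitute known values:
  E[X_{t+1} | ...] = (0.336) * (7) + (-0.499) * (-7) + (-0.015) * (3)
                   = 5.8000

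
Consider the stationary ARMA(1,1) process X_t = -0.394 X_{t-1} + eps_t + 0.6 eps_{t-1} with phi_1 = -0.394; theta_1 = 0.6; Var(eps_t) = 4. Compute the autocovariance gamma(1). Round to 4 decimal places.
\gamma(1) = 0.7448

Multiply the model equation by X_{t-k} and take expectations. With theta_0 = psi_0 = 1 and psi_j the MA(infinity) weights, this gives
  gamma(k) - sum_i phi_i gamma(k-i) = c_k,
  c_k = sigma^2 * sum_{j=k..q} theta_j psi_{j-k}   (c_k = 0 for k > q),
using gamma(-m) = gamma(m).
psi-weights needed (psi_j = theta_j + sum_i phi_i psi_{j-i}):
  psi_1 = theta_1 + phi_1 = 0.6 + (-0.394) = 0.206
Right-hand sides:
  c_0 = sigma^2 (1 + theta_1 psi_1) = 4 * (1 + (0.6)(0.206)) = 4 * 1.1236 = 4.4944
  c_1 = sigma^2 theta_1 = 4 * (0.6) = 2.4
  c_2 = 0
Equations for k = 0 and k = 1 (AR order 1):
  gamma(0) = phi_1 gamma(1) + c_0
  gamma(1) = phi_1 gamma(0) + c_1
Substituting the second into the first: gamma(0) (1 - phi_1^2) = c_0 + phi_1 c_1, so
  gamma(0) = (c_0 + phi_1 c_1) / (1 - phi_1^2) = (4.4944 + (-0.394)(2.4)) / (1 - (-0.394)^2) = 3.5488 / 0.844764 = 4.200937.
  gamma(1) = phi_1 gamma(0) + c_1 = (-0.394)(4.200937) + (2.4) = 0.744831.
Therefore gamma(1) = 0.7448 (to 4 decimal places).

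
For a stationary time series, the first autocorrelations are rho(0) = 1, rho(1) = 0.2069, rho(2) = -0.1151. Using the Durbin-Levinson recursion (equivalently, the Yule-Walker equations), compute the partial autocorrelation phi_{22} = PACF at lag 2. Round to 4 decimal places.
\phi_{22} = -0.1650

The PACF at lag k is phi_{kk}, the last component of the solution
to the Yule-Walker system G_k phi = r_k where
  (G_k)_{ij} = rho(|i - j|), (r_k)_i = rho(i), i,j = 1..k.
Equivalently, Durbin-Levinson gives phi_{kk} iteratively:
  phi_{11} = rho(1)
  phi_{kk} = [rho(k) - sum_{j=1..k-1} phi_{k-1,j} rho(k-j)]
            / [1 - sum_{j=1..k-1} phi_{k-1,j} rho(j)],
  phi_{k,j} = phi_{k-1,j} - phi_{kk} phi_{k-1,k-j},  j = 1..k-1.
Step k = 1:
  phi_11 = rho(1) = 0.2069.
Step k = 2:
  phi_22 = [rho(2) - phi_11 rho(1)] / [1 - phi_11 rho(1)] = [-0.1151 - (0.2069)(0.2069)] / [1 - (0.2069)(0.2069)]
         = -0.15790761 / 0.95719239 = -0.165.
Therefore phi_{22} = -0.1650.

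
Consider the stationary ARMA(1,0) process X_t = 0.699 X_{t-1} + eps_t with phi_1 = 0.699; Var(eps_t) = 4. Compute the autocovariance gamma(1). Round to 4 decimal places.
\gamma(1) = 5.4674

Multiply the model equation by X_{t-k} and take expectations. With theta_0 = psi_0 = 1 and psi_j the MA(infinity) weights, this gives
  gamma(k) - sum_i phi_i gamma(k-i) = c_k,
  c_k = sigma^2 * sum_{j=k..q} theta_j psi_{j-k}   (c_k = 0 for k > q),
using gamma(-m) = gamma(m).
Pure AR (q = 0): c_0 = sigma^2 = 4, c_k = 0 for k >= 1.
Equations for k = 0 and k = 1 (AR order 1):
  gamma(0) = phi_1 gamma(1) + c_0
  gamma(1) = phi_1 gamma(0) + c_1
Substituting the second into the first: gamma(0) (1 - phi_1^2) = c_0 + phi_1 c_1, so
  gamma(0) = c_0 / (1 - phi_1^2) = 4 / (1 - (0.699)^2) = 4 / 0.511399 = 7.821681.
  gamma(1) = phi_1 gamma(0) = (0.699)(7.821681) = 5.467355.
Therefore gamma(1) = 5.4674 (to 4 decimal places).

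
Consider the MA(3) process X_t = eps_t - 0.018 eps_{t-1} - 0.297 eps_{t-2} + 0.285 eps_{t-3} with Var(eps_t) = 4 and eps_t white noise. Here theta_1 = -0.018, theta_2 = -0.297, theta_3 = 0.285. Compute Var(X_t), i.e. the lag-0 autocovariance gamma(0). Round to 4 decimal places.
\gamma(0) = 4.6790

For an MA(q) process X_t = eps_t + sum_i theta_i eps_{t-i} with
Var(eps_t) = sigma^2, the variance is
  gamma(0) = sigma^2 * (1 + sum_i theta_i^2).
  sum_i theta_i^2 = (-0.018)^2 + (-0.297)^2 + (0.285)^2 = 0.000324 + 0.088209 + 0.081225 = 0.169758.
  gamma(0) = 4 * (1 + 0.169758) = 4 * 1.169758 = 4.679032, which rounds to 4.6790.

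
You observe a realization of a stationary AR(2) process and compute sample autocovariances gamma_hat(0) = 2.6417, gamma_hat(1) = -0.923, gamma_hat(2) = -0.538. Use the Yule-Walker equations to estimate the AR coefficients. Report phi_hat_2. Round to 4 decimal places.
\hat\phi_{2} = -0.3710

The Yule-Walker equations for an AR(p) process read, in matrix form,
  Gamma_p phi = r_p,   with   (Gamma_p)_{ij} = gamma(|i - j|),
                       (r_p)_i = gamma(i),   i,j = 1..p.
Substitute the sample gammas (Toeplitz matrix and right-hand side of size 2):
  Gamma_p = [[2.6417, -0.923], [-0.923, 2.6417]]
  r_p     = [-0.923, -0.538]
Written out:
  2.6417 phi_1 - 0.923 phi_2 = -0.923
  -0.923 phi_1 + 2.6417 phi_2 = -0.538
Solve by Cramer's rule:
  det = gamma(0)^2 - gamma(1)^2 = (2.6417)^2 - (-0.923)^2 = 6.97857889 - 0.851929 = 6.12664989
  phi_hat_1 = [gamma(1) gamma(0) - gamma(1) gamma(2)] / det = [(-0.923)(2.6417) - (-0.923)(-0.538)] / 6.12664989 = -2.9348631 / 6.12664989 = -0.479
  phi_hat_2 = [gamma(0) gamma(2) - gamma(1)^2] / det = [(2.6417)(-0.538) - (-0.923)^2] / 6.12664989 = -2.2731636 / 6.12664989 = -0.371
So phi_hat = [-0.4790, -0.3710].
Therefore phi_hat_2 = -0.3710.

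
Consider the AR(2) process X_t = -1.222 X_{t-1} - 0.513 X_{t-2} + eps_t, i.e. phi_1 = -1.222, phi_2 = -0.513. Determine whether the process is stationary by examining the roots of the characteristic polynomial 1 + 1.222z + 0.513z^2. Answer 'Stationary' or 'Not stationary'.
\text{Stationary}

The AR(p) characteristic polynomial is P(z) = 1 + 1.222z + 0.513z^2.
Stationarity requires all roots to lie outside the unit circle, i.e. |z| > 1 for every root.
Set 1 + (1.222) z + (0.513) z^2 = 0, i.e. a z^2 + b z + c = 0 with a = 0.513, b = 1.222, c = 1.
Discriminant D = b^2 - 4ac = (1.222)^2 - 4*(0.513)*1 = 1.493284 - (2.052) = -0.558716.
D < 0, so the roots are the complex-conjugate pair z = (-b +/- i sqrt(-D)) / (2a) = -1.191 +/- 0.7285i.
For a conjugate pair |z|^2 = z * conj(z) = (product of roots) = c/a = 1/(0.513) = 1.949318, so |z| = sqrt(1.949318) = 1.3962 for both roots.
Moduli of all roots: 1.3962, 1.3962.
All moduli strictly greater than 1? Yes.
Verdict: Stationary.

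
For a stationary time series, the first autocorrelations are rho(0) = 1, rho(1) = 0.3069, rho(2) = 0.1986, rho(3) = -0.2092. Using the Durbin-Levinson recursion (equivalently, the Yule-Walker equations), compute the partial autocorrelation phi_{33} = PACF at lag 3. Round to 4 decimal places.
\phi_{33} = -0.3340

The PACF at lag k is phi_{kk}, the last component of the solution
to the Yule-Walker system G_k phi = r_k where
  (G_k)_{ij} = rho(|i - j|), (r_k)_i = rho(i), i,j = 1..k.
Equivalently, Durbin-Levinson gives phi_{kk} iteratively:
  phi_{11} = rho(1)
  phi_{kk} = [rho(k) - sum_{j=1..k-1} phi_{k-1,j} rho(k-j)]
            / [1 - sum_{j=1..k-1} phi_{k-1,j} rho(j)],
  phi_{k,j} = phi_{k-1,j} - phi_{kk} phi_{k-1,k-j},  j = 1..k-1.
Step k = 1:
  phi_11 = rho(1) = 0.3069.
Step k = 2:
  phi_22 = [rho(2) - phi_11 rho(1)] / [1 - phi_11 rho(1)] = [0.1986 - (0.3069)(0.3069)] / [1 - (0.3069)(0.3069)]
         = 0.10441239 / 0.90581239 = 0.115269.
  Update: phi_21 = phi_11 - phi_22 phi_11 = 0.3069 - (0.115269)(0.3069) = 0.271524.
Step k = 3:
  phi_33 = [rho(3) - phi_21 rho(2) - phi_22 rho(1)] / [1 - phi_21 rho(1) - phi_22 rho(2)]
    numerator   = -0.2092 - (0.271524)(0.1986) - (0.115269)(0.3069) = -0.29850079
    denominator = 1 - (0.271524)(0.3069) - (0.115269)(0.1986) = 0.89377684
  phi_33 = -0.29850079 / 0.89377684 = -0.334.
Therefore phi_{33} = -0.3340.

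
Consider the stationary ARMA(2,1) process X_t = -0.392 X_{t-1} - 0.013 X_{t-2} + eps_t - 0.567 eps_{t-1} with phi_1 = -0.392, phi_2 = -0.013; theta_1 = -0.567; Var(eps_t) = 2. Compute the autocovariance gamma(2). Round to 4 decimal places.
\gamma(2) = 1.0132

Multiply the model equation by X_{t-k} and take expectations. With theta_0 = psi_0 = 1 and psi_j the MA(infinity) weights, this gives
  gamma(k) - sum_i phi_i gamma(k-i) = c_k,
  c_k = sigma^2 * sum_{j=k..q} theta_j psi_{j-k}   (c_k = 0 for k > q),
using gamma(-m) = gamma(m).
psi-weights needed (psi_j = theta_j + sum_i phi_i psi_{j-i}):
  psi_1 = theta_1 + phi_1 = -0.567 + (-0.392) = -0.959
Right-hand sides:
  c_0 = sigma^2 (1 + theta_1 psi_1) = 2 * (1 + (-0.567)(-0.959)) = 2 * 1.543753 = 3.087506
  c_1 = sigma^2 theta_1 = 2 * (-0.567) = -1.134
  c_2 = 0
Equations for k = 0, 1, 2 (AR order 2, c_2 = 0):
  (E0) gamma(0) = phi_1 gamma(1) + phi_2 gamma(2) + c_0
  (E1) gamma(1) = phi_1 gamma(0) + phi_2 gamma(1) + c_1
  (E2) gamma(2) = phi_1 gamma(1) + phi_2 gamma(0)
From (E1): gamma(1) = A gamma(0) + B with
  A = phi_1 / (1 - phi_2) = -0.392 / 1.013 = -0.386969,   B = c_1 / (1 - phi_2) = -1.134 / 1.013 = -1.119447.
Insert (E2) into (E0): gamma(0) (1 - phi_2^2) = phi_1 (1 + phi_2) gamma(1) + c_0.
  phi_1 (1 + phi_2) = (-0.392)(0.987) = -0.386904,   1 - phi_2^2 = 0.999831.
Replace gamma(1) by A gamma(0) + B and collect gamma(0):
  gamma(0) [0.999831 - (-0.386904)(-0.386969)] = (-0.386904)(-1.119447) + 3.087506
  gamma(0) * 0.850111 = 3.520625
  gamma(0) = 3.520625 / 0.850111 = 4.141371.
  gamma(1) = A gamma(0) + B = (-0.386969)(4.141371) + (-1.119447) = -2.722031.
  gamma(2) = phi_1 gamma(1) + phi_2 gamma(0) = (-0.392)(-2.722031) + (-0.013)(4.141371) = 1.013198.
Therefore gamma(2) = 1.0132 (to 4 decimal places).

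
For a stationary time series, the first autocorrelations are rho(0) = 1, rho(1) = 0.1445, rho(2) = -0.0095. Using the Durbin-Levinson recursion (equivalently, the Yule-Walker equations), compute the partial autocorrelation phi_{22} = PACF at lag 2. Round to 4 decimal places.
\phi_{22} = -0.0310

The PACF at lag k is phi_{kk}, the last component of the solution
to the Yule-Walker system G_k phi = r_k where
  (G_k)_{ij} = rho(|i - j|), (r_k)_i = rho(i), i,j = 1..k.
Equivalently, Durbin-Levinson gives phi_{kk} iteratively:
  phi_{11} = rho(1)
  phi_{kk} = [rho(k) - sum_{j=1..k-1} phi_{k-1,j} rho(k-j)]
            / [1 - sum_{j=1..k-1} phi_{k-1,j} rho(j)],
  phi_{k,j} = phi_{k-1,j} - phi_{kk} phi_{k-1,k-j},  j = 1..k-1.
Step k = 1:
  phi_11 = rho(1) = 0.1445.
Step k = 2:
  phi_22 = [rho(2) - phi_11 rho(1)] / [1 - phi_11 rho(1)] = [-0.0095 - (0.1445)(0.1445)] / [1 - (0.1445)(0.1445)]
         = -0.03038025 / 0.97911975 = -0.031.
Therefore phi_{22} = -0.0310.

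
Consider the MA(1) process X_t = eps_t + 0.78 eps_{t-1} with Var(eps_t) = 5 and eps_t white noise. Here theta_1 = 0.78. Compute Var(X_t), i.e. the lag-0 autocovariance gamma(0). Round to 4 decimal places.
\gamma(0) = 8.0420

For an MA(q) process X_t = eps_t + sum_i theta_i eps_{t-i} with
Var(eps_t) = sigma^2, the variance is
  gamma(0) = sigma^2 * (1 + sum_i theta_i^2).
  sum_i theta_i^2 = (0.78)^2 = 0.6084.
  gamma(0) = 5 * (1 + 0.6084) = 5 * 1.6084 = 8.042, which rounds to 8.0420.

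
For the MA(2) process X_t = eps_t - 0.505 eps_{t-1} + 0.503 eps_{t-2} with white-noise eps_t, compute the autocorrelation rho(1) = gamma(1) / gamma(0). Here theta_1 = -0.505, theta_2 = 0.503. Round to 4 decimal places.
\rho(1) = -0.5033

For an MA(q) process with theta_0 = 1, the autocovariance is
  gamma(k) = sigma^2 * sum_{i=0..q-k} theta_i * theta_{i+k},
and rho(k) = gamma(k) / gamma(0). Sigma^2 cancels.
  numerator   = (1)*(-0.505) + (-0.505)*(0.503) = -0.759015.
  denominator = (1)^2 + (-0.505)^2 + (0.503)^2 = 1.508034.
  rho(1) = -0.759015 / 1.508034 = -0.5033.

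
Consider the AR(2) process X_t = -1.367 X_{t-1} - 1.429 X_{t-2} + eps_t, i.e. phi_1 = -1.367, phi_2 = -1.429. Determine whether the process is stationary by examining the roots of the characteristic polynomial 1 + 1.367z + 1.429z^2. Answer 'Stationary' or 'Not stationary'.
\text{Not stationary}

The AR(p) characteristic polynomial is P(z) = 1 + 1.367z + 1.429z^2.
Stationarity requires all roots to lie outside the unit circle, i.e. |z| > 1 for every root.
Set 1 + (1.367) z + (1.429) z^2 = 0, i.e. a z^2 + b z + c = 0 with a = 1.429, b = 1.367, c = 1.
Discriminant D = b^2 - 4ac = (1.367)^2 - 4*(1.429)*1 = 1.868689 - (5.716) = -3.847311.
D < 0, so the roots are the complex-conjugate pair z = (-b +/- i sqrt(-D)) / (2a) = -0.4783 +/- 0.6863i.
For a conjugate pair |z|^2 = z * conj(z) = (product of roots) = c/a = 1/(1.429) = 0.69979, so |z| = sqrt(0.69979) = 0.8365 for both roots.
Moduli of all roots: 0.8365, 0.8365.
All moduli strictly greater than 1? No.
Verdict: Not stationary.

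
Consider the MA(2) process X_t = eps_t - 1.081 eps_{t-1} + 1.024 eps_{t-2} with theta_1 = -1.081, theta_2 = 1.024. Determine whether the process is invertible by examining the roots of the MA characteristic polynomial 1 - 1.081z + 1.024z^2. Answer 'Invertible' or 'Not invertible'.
\text{Not invertible}

The MA(q) characteristic polynomial is P(z) = 1 - 1.081z + 1.024z^2.
Invertibility requires all roots to lie outside the unit circle, i.e. |z| > 1 for every root.
Set 1 + (-1.081) z + (1.024) z^2 = 0, i.e. a z^2 + b z + c = 0 with a = 1.024, b = -1.081, c = 1.
Discriminant D = b^2 - 4ac = (-1.081)^2 - 4*(1.024)*1 = 1.168561 - (4.096) = -2.927439.
D < 0, so the roots are the complex-conjugate pair z = (-b +/- i sqrt(-D)) / (2a) = 0.5278 +/- 0.8354i.
For a conjugate pair |z|^2 = z * conj(z) = (product of roots) = c/a = 1/(1.024) = 0.976562, so |z| = sqrt(0.976562) = 0.9882 for both roots.
Moduli of all roots: 0.9882, 0.9882.
All moduli strictly greater than 1? No.
Verdict: Not invertible.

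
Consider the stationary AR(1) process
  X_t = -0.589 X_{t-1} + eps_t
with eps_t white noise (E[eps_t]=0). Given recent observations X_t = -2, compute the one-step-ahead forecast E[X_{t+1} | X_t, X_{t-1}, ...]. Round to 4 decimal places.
E[X_{t+1} \mid \mathcal F_t] = 1.1780

For an AR(p) model X_t = c + sum_i phi_i X_{t-i} + eps_t, the
one-step-ahead conditional mean is
  E[X_{t+1} | X_t, ...] = c + sum_i phi_i X_{t+1-i}.
Substitute known values:
  E[X_{t+1} | ...] = (-0.589) * (-2)
                   = 1.1780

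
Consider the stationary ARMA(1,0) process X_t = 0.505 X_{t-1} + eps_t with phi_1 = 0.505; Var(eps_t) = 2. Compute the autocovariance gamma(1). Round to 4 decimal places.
\gamma(1) = 1.3558

Multiply the model equation by X_{t-k} and take expectations. With theta_0 = psi_0 = 1 and psi_j the MA(infinity) weights, this gives
  gamma(k) - sum_i phi_i gamma(k-i) = c_k,
  c_k = sigma^2 * sum_{j=k..q} theta_j psi_{j-k}   (c_k = 0 for k > q),
using gamma(-m) = gamma(m).
Pure AR (q = 0): c_0 = sigma^2 = 2, c_k = 0 for k >= 1.
Equations for k = 0 and k = 1 (AR order 1):
  gamma(0) = phi_1 gamma(1) + c_0
  gamma(1) = phi_1 gamma(0) + c_1
Substituting the second into the first: gamma(0) (1 - phi_1^2) = c_0 + phi_1 c_1, so
  gamma(0) = c_0 / (1 - phi_1^2) = 2 / (1 - (0.505)^2) = 2 / 0.744975 = 2.684654.
  gamma(1) = phi_1 gamma(0) = (0.505)(2.684654) = 1.35575.
Therefore gamma(1) = 1.3558 (to 4 decimal places).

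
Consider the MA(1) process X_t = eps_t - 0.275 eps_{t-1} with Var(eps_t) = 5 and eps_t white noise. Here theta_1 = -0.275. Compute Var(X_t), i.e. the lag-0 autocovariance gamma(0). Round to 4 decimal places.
\gamma(0) = 5.3781

For an MA(q) process X_t = eps_t + sum_i theta_i eps_{t-i} with
Var(eps_t) = sigma^2, the variance is
  gamma(0) = sigma^2 * (1 + sum_i theta_i^2).
  sum_i theta_i^2 = (-0.275)^2 = 0.075625.
  gamma(0) = 5 * (1 + 0.075625) = 5 * 1.075625 = 5.378125, which rounds to 5.3781.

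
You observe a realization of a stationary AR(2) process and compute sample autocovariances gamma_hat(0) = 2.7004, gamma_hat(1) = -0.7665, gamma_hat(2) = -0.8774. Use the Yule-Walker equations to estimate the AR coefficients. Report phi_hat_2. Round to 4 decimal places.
\hat\phi_{2} = -0.4410

The Yule-Walker equations for an AR(p) process read, in matrix form,
  Gamma_p phi = r_p,   with   (Gamma_p)_{ij} = gamma(|i - j|),
                       (r_p)_i = gamma(i),   i,j = 1..p.
Substitute the sample gammas (Toeplitz matrix and right-hand side of size 2):
  Gamma_p = [[2.7004, -0.7665], [-0.7665, 2.7004]]
  r_p     = [-0.7665, -0.8774]
Written out:
  2.7004 phi_1 - 0.7665 phi_2 = -0.7665
  -0.7665 phi_1 + 2.7004 phi_2 = -0.8774
Solve by Cramer's rule:
  det = gamma(0)^2 - gamma(1)^2 = (2.7004)^2 - (-0.7665)^2 = 7.29216016 - 0.58752225 = 6.70463791
  phi_hat_1 = [gamma(1) gamma(0) - gamma(1) gamma(2)] / det = [(-0.7665)(2.7004) - (-0.7665)(-0.8774)] / 6.70463791 = -2.7423837 / 6.70463791 = -0.409
  phi_hat_2 = [gamma(0) gamma(2) - gamma(1)^2] / det = [(2.7004)(-0.8774) - (-0.7665)^2] / 6.70463791 = -2.95685321 / 6.70463791 = -0.441
So phi_hat = [-0.4090, -0.4410].
Therefore phi_hat_2 = -0.4410.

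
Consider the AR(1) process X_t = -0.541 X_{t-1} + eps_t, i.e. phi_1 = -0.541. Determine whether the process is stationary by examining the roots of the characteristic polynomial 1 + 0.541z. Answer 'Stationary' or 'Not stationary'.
\text{Stationary}

The AR(p) characteristic polynomial is P(z) = 1 + 0.541z.
Stationarity requires all roots to lie outside the unit circle, i.e. |z| > 1 for every root.
This is linear in z: 1 + (0.541) z = 0  =>  z = -1/(0.541) = -1.848429,  |z| = 1.848429.
Moduli of all roots: 1.8484.
All moduli strictly greater than 1? Yes.
Verdict: Stationary.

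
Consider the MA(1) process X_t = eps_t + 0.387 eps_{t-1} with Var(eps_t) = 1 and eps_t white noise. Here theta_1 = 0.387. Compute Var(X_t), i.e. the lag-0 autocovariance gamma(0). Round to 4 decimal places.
\gamma(0) = 1.1498

For an MA(q) process X_t = eps_t + sum_i theta_i eps_{t-i} with
Var(eps_t) = sigma^2, the variance is
  gamma(0) = sigma^2 * (1 + sum_i theta_i^2).
  sum_i theta_i^2 = (0.387)^2 = 0.149769.
  gamma(0) = 1 * (1 + 0.149769) = 1 * 1.149769 = 1.149769, which rounds to 1.1498.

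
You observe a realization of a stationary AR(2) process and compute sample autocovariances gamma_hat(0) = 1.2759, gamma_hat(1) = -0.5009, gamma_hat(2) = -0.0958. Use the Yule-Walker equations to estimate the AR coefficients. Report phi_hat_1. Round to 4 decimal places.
\hat\phi_{1} = -0.4990

The Yule-Walker equations for an AR(p) process read, in matrix form,
  Gamma_p phi = r_p,   with   (Gamma_p)_{ij} = gamma(|i - j|),
                       (r_p)_i = gamma(i),   i,j = 1..p.
Substitute the sample gammas (Toeplitz matrix and right-hand side of size 2):
  Gamma_p = [[1.2759, -0.5009], [-0.5009, 1.2759]]
  r_p     = [-0.5009, -0.0958]
Written out:
  1.2759 phi_1 - 0.5009 phi_2 = -0.5009
  -0.5009 phi_1 + 1.2759 phi_2 = -0.0958
Solve by Cramer's rule:
  det = gamma(0)^2 - gamma(1)^2 = (1.2759)^2 - (-0.5009)^2 = 1.62792081 - 0.25090081 = 1.37702
  phi_hat_1 = [gamma(1) gamma(0) - gamma(1) gamma(2)] / det = [(-0.5009)(1.2759) - (-0.5009)(-0.0958)] / 1.37702 = -0.68708453 / 1.37702 = -0.499
  phi_hat_2 = [gamma(0) gamma(2) - gamma(1)^2] / det = [(1.2759)(-0.0958) - (-0.5009)^2] / 1.37702 = -0.37313203 / 1.37702 = -0.271
So phi_hat = [-0.4990, -0.2710].
Therefore phi_hat_1 = -0.4990.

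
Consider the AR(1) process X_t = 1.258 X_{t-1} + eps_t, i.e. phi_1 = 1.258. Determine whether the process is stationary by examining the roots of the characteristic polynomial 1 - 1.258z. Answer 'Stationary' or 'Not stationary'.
\text{Not stationary}

The AR(p) characteristic polynomial is P(z) = 1 - 1.258z.
Stationarity requires all roots to lie outside the unit circle, i.e. |z| > 1 for every root.
This is linear in z: 1 + (-1.258) z = 0  =>  z = -1/(-1.258) = 0.794913,  |z| = 0.794913.
Moduli of all roots: 0.7949.
All moduli strictly greater than 1? No.
Verdict: Not stationary.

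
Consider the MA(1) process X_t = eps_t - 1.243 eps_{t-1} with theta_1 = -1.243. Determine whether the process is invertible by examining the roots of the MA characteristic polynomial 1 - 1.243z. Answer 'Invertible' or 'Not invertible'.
\text{Not invertible}

The MA(q) characteristic polynomial is P(z) = 1 - 1.243z.
Invertibility requires all roots to lie outside the unit circle, i.e. |z| > 1 for every root.
This is linear in z: 1 + (-1.243) z = 0  =>  z = -1/(-1.243) = 0.804505,  |z| = 0.804505.
Moduli of all roots: 0.8045.
All moduli strictly greater than 1? No.
Verdict: Not invertible.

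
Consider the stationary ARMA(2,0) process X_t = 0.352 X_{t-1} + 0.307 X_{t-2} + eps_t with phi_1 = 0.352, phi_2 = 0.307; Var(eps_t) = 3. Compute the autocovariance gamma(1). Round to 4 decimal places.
\gamma(1) = 2.2673

Multiply the model equation by X_{t-k} and take expectations. With theta_0 = psi_0 = 1 and psi_j the MA(infinity) weights, this gives
  gamma(k) - sum_i phi_i gamma(k-i) = c_k,
  c_k = sigma^2 * sum_{j=k..q} theta_j psi_{j-k}   (c_k = 0 for k > q),
using gamma(-m) = gamma(m).
Pure AR (q = 0): c_0 = sigma^2 = 3, c_k = 0 for k >= 1.
Equations for k = 0, 1, 2 (AR order 2, c_2 = 0):
  (E0) gamma(0) = phi_1 gamma(1) + phi_2 gamma(2) + c_0
  (E1) gamma(1) = phi_1 gamma(0) + phi_2 gamma(1) + c_1
  (E2) gamma(2) = phi_1 gamma(1) + phi_2 gamma(0)
From (E1): gamma(1) = A gamma(0) + B with
  A = phi_1 / (1 - phi_2) = 0.352 / 0.693 = 0.507937,   B = c_1 / (1 - phi_2) = 0 / 0.693 = 0.
Insert (E2) into (E0): gamma(0) (1 - phi_2^2) = phi_1 (1 + phi_2) gamma(1) + c_0.
  phi_1 (1 + phi_2) = (0.352)(1.307) = 0.460064,   1 - phi_2^2 = 0.905751.
Replace gamma(1) by A gamma(0) + B and collect gamma(0):
  gamma(0) [0.905751 - (0.460064)(0.507937)] = c_0 = 3
  gamma(0) * 0.672068 = 3
  gamma(0) = 3 / 0.672068 = 4.463836.
  gamma(1) = A gamma(0) = (0.507937)(4.463836) = 2.267345.
Therefore gamma(1) = 2.2673 (to 4 decimal places).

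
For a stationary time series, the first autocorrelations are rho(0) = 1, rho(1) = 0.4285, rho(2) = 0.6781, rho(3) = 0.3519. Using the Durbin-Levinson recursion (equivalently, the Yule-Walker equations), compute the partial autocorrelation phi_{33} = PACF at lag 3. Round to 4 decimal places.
\phi_{33} = -0.0430

The PACF at lag k is phi_{kk}, the last component of the solution
to the Yule-Walker system G_k phi = r_k where
  (G_k)_{ij} = rho(|i - j|), (r_k)_i = rho(i), i,j = 1..k.
Equivalently, Durbin-Levinson gives phi_{kk} iteratively:
  phi_{11} = rho(1)
  phi_{kk} = [rho(k) - sum_{j=1..k-1} phi_{k-1,j} rho(k-j)]
            / [1 - sum_{j=1..k-1} phi_{k-1,j} rho(j)],
  phi_{k,j} = phi_{k-1,j} - phi_{kk} phi_{k-1,k-j},  j = 1..k-1.
Step k = 1:
  phi_11 = rho(1) = 0.4285.
Step k = 2:
  phi_22 = [rho(2) - phi_11 rho(1)] / [1 - phi_11 rho(1)] = [0.6781 - (0.4285)(0.4285)] / [1 - (0.4285)(0.4285)]
         = 0.49448775 / 0.81638775 = 0.605702.
  Update: phi_21 = phi_11 - phi_22 phi_11 = 0.4285 - (0.605702)(0.4285) = 0.168957.
Step k = 3:
  phi_33 = [rho(3) - phi_21 rho(2) - phi_22 rho(1)] / [1 - phi_21 rho(1) - phi_22 rho(2)]
    numerator   = 0.3519 - (0.168957)(0.6781) - (0.605702)(0.4285) = -0.02221285
    denominator = 1 - (0.168957)(0.4285) - (0.605702)(0.6781) = 0.5168755
  phi_33 = -0.02221285 / 0.5168755 = -0.043.
Therefore phi_{33} = -0.0430.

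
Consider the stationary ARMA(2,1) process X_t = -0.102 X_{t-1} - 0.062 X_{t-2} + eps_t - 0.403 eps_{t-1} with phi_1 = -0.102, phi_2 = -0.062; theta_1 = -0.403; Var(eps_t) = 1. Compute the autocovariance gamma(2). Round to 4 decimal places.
\gamma(2) = -0.0269

Multiply the model equation by X_{t-k} and take expectations. With theta_0 = psi_0 = 1 and psi_j the MA(infinity) weights, this gives
  gamma(k) - sum_i phi_i gamma(k-i) = c_k,
  c_k = sigma^2 * sum_{j=k..q} theta_j psi_{j-k}   (c_k = 0 for k > q),
using gamma(-m) = gamma(m).
psi-weights needed (psi_j = theta_j + sum_i phi_i psi_{j-i}):
  psi_1 = theta_1 + phi_1 = -0.403 + (-0.102) = -0.505
Right-hand sides:
  c_0 = sigma^2 (1 + theta_1 psi_1) = 1 * (1 + (-0.403)(-0.505)) = 1 * 1.203515 = 1.203515
  c_1 = sigma^2 theta_1 = 1 * (-0.403) = -0.403
  c_2 = 0
Equations for k = 0, 1, 2 (AR order 2, c_2 = 0):
  (E0) gamma(0) = phi_1 gamma(1) + phi_2 gamma(2) + c_0
  (E1) gamma(1) = phi_1 gamma(0) + phi_2 gamma(1) + c_1
  (E2) gamma(2) = phi_1 gamma(1) + phi_2 gamma(0)
From (E1): gamma(1) = A gamma(0) + B with
  A = phi_1 / (1 - phi_2) = -0.102 / 1.062 = -0.096045,   B = c_1 / (1 - phi_2) = -0.403 / 1.062 = -0.379473.
Insert (E2) into (E0): gamma(0) (1 - phi_2^2) = phi_1 (1 + phi_2) gamma(1) + c_0.
  phi_1 (1 + phi_2) = (-0.102)(0.938) = -0.095676,   1 - phi_2^2 = 0.996156.
Replace gamma(1) by A gamma(0) + B and collect gamma(0):
  gamma(0) [0.996156 - (-0.095676)(-0.096045)] = (-0.095676)(-0.379473) + 1.203515
  gamma(0) * 0.986967 = 1.239821
  gamma(0) = 1.239821 / 0.986967 = 1.256194.
  gamma(1) = A gamma(0) + B = (-0.096045)(1.256194) + (-0.379473) = -0.500124.
  gamma(2) = phi_1 gamma(1) + phi_2 gamma(0) = (-0.102)(-0.500124) + (-0.062)(1.256194) = -0.026871.
Therefore gamma(2) = -0.0269 (to 4 decimal places).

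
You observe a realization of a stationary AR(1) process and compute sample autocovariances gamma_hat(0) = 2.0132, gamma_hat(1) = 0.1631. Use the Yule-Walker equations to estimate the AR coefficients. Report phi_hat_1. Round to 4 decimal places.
\hat\phi_{1} = 0.0810

The Yule-Walker equations for an AR(p) process read, in matrix form,
  Gamma_p phi = r_p,   with   (Gamma_p)_{ij} = gamma(|i - j|),
                       (r_p)_i = gamma(i),   i,j = 1..p.
Substitute the sample gammas (Toeplitz matrix and right-hand side of size 1):
  Gamma_p = [[2.0132]]
  r_p     = [0.1631]
With p = 1 this is the single equation gamma(0) phi_1 = gamma(1):
  phi_hat_1 = gamma(1) / gamma(0) = 0.1631 / 2.0132 = 0.0810.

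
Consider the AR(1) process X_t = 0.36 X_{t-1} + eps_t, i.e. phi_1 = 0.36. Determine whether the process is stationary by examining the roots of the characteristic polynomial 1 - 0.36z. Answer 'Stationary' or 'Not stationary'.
\text{Stationary}

The AR(p) characteristic polynomial is P(z) = 1 - 0.36z.
Stationarity requires all roots to lie outside the unit circle, i.e. |z| > 1 for every root.
This is linear in z: 1 + (-0.36) z = 0  =>  z = -1/(-0.36) = 2.777778,  |z| = 2.777778.
Moduli of all roots: 2.7778.
All moduli strictly greater than 1? Yes.
Verdict: Stationary.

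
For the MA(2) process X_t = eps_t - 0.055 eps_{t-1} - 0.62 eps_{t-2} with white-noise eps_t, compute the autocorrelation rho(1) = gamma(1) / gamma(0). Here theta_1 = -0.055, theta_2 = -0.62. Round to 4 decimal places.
\rho(1) = -0.0151

For an MA(q) process with theta_0 = 1, the autocovariance is
  gamma(k) = sigma^2 * sum_{i=0..q-k} theta_i * theta_{i+k},
and rho(k) = gamma(k) / gamma(0). Sigma^2 cancels.
  numerator   = (1)*(-0.055) + (-0.055)*(-0.62) = -0.0209.
  denominator = (1)^2 + (-0.055)^2 + (-0.62)^2 = 1.387425.
  rho(1) = -0.0209 / 1.387425 = -0.0151.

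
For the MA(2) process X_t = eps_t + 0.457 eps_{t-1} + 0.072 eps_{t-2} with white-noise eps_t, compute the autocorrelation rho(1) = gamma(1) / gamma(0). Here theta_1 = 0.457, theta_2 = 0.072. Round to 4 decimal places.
\rho(1) = 0.4035

For an MA(q) process with theta_0 = 1, the autocovariance is
  gamma(k) = sigma^2 * sum_{i=0..q-k} theta_i * theta_{i+k},
and rho(k) = gamma(k) / gamma(0). Sigma^2 cancels.
  numerator   = (1)*(0.457) + (0.457)*(0.072) = 0.489904.
  denominator = (1)^2 + (0.457)^2 + (0.072)^2 = 1.214033.
  rho(1) = 0.489904 / 1.214033 = 0.4035.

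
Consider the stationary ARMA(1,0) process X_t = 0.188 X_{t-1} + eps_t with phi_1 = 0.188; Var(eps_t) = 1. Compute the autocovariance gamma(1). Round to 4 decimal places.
\gamma(1) = 0.1949

Multiply the model equation by X_{t-k} and take expectations. With theta_0 = psi_0 = 1 and psi_j the MA(infinity) weights, this gives
  gamma(k) - sum_i phi_i gamma(k-i) = c_k,
  c_k = sigma^2 * sum_{j=k..q} theta_j psi_{j-k}   (c_k = 0 for k > q),
using gamma(-m) = gamma(m).
Pure AR (q = 0): c_0 = sigma^2 = 1, c_k = 0 for k >= 1.
Equations for k = 0 and k = 1 (AR order 1):
  gamma(0) = phi_1 gamma(1) + c_0
  gamma(1) = phi_1 gamma(0) + c_1
Substituting the second into the first: gamma(0) (1 - phi_1^2) = c_0 + phi_1 c_1, so
  gamma(0) = c_0 / (1 - phi_1^2) = 1 / (1 - (0.188)^2) = 1 / 0.964656 = 1.036639.
  gamma(1) = phi_1 gamma(0) = (0.188)(1.036639) = 0.194888.
Therefore gamma(1) = 0.1949 (to 4 decimal places).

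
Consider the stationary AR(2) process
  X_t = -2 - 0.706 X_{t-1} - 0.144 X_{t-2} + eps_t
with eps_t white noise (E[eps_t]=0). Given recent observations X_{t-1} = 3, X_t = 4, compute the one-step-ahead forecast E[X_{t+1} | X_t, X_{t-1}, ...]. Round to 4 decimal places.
E[X_{t+1} \mid \mathcal F_t] = -5.2560

For an AR(p) model X_t = c + sum_i phi_i X_{t-i} + eps_t, the
one-step-ahead conditional mean is
  E[X_{t+1} | X_t, ...] = c + sum_i phi_i X_{t+1-i}.
Substitute known values:
  E[X_{t+1} | ...] = -2 + (-0.706) * (4) + (-0.144) * (3)
                   = -5.2560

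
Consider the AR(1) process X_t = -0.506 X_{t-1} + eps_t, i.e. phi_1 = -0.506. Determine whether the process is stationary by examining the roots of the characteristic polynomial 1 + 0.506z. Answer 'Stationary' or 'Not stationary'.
\text{Stationary}

The AR(p) characteristic polynomial is P(z) = 1 + 0.506z.
Stationarity requires all roots to lie outside the unit circle, i.e. |z| > 1 for every root.
This is linear in z: 1 + (0.506) z = 0  =>  z = -1/(0.506) = -1.976285,  |z| = 1.976285.
Moduli of all roots: 1.9763.
All moduli strictly greater than 1? Yes.
Verdict: Stationary.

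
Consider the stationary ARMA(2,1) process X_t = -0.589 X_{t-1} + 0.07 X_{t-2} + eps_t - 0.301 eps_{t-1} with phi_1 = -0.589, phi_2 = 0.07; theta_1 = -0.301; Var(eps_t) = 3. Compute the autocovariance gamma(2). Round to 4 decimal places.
\gamma(2) = 3.8545

Multiply the model equation by X_{t-k} and take expectations. With theta_0 = psi_0 = 1 and psi_j the MA(infinity) weights, this gives
  gamma(k) - sum_i phi_i gamma(k-i) = c_k,
  c_k = sigma^2 * sum_{j=k..q} theta_j psi_{j-k}   (c_k = 0 for k > q),
using gamma(-m) = gamma(m).
psi-weights needed (psi_j = theta_j + sum_i phi_i psi_{j-i}):
  psi_1 = theta_1 + phi_1 = -0.301 + (-0.589) = -0.89
Right-hand sides:
  c_0 = sigma^2 (1 + theta_1 psi_1) = 3 * (1 + (-0.301)(-0.89)) = 3 * 1.26789 = 3.80367
  c_1 = sigma^2 theta_1 = 3 * (-0.301) = -0.903
  c_2 = 0
Equations for k = 0, 1, 2 (AR order 2, c_2 = 0):
  (E0) gamma(0) = phi_1 gamma(1) + phi_2 gamma(2) + c_0
  (E1) gamma(1) = phi_1 gamma(0) + phi_2 gamma(1) + c_1
  (E2) gamma(2) = phi_1 gamma(1) + phi_2 gamma(0)
From (E1): gamma(1) = A gamma(0) + B with
  A = phi_1 / (1 - phi_2) = -0.589 / 0.93 = -0.633333,   B = c_1 / (1 - phi_2) = -0.903 / 0.93 = -0.970968.
Insert (E2) into (E0): gamma(0) (1 - phi_2^2) = phi_1 (1 + phi_2) gamma(1) + c_0.
  phi_1 (1 + phi_2) = (-0.589)(1.07) = -0.63023,   1 - phi_2^2 = 0.9951.
Replace gamma(1) by A gamma(0) + B and collect gamma(0):
  gamma(0) [0.9951 - (-0.63023)(-0.633333)] = (-0.63023)(-0.970968) + 3.80367
  gamma(0) * 0.595954 = 4.415603
  gamma(0) = 4.415603 / 0.595954 = 7.409298.
  gamma(1) = A gamma(0) + B = (-0.633333)(7.409298) + (-0.970968) = -5.663523.
  gamma(2) = phi_1 gamma(1) + phi_2 gamma(0) = (-0.589)(-5.663523) + (0.07)(7.409298) = 3.854466.
Therefore gamma(2) = 3.8545 (to 4 decimal places).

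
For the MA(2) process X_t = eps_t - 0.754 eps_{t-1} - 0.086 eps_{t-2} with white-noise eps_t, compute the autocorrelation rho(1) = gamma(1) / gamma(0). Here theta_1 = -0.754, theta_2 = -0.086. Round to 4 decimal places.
\rho(1) = -0.4373

For an MA(q) process with theta_0 = 1, the autocovariance is
  gamma(k) = sigma^2 * sum_{i=0..q-k} theta_i * theta_{i+k},
and rho(k) = gamma(k) / gamma(0). Sigma^2 cancels.
  numerator   = (1)*(-0.754) + (-0.754)*(-0.086) = -0.689156.
  denominator = (1)^2 + (-0.754)^2 + (-0.086)^2 = 1.575912.
  rho(1) = -0.689156 / 1.575912 = -0.4373.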